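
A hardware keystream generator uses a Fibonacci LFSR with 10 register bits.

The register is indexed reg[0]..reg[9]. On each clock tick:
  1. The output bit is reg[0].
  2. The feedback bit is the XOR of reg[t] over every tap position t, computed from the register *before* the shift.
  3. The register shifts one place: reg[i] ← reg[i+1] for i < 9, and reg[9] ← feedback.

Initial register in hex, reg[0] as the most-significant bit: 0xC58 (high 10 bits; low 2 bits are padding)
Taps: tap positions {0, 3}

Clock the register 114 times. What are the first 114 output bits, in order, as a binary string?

110001011011101000011010101100111100101101100100000100010010011000000101100010100111011001110001011111101010001011

step | reg (before) | out | fb
   0 | 1100010110 | 1 | 1
   1 | 1000101101 | 1 | 1
   2 | 0001011011 | 0 | 1
   3 | 0010110111 | 0 | 0
   4 | 0101101110 | 0 | 1
   5 | 1011011101 | 1 | 0
   6 | 0110111010 | 0 | 0
   7 | 1101110100 | 1 | 0
   8 | 1011101000 | 1 | 0
   9 | 0111010000 | 0 | 1
  10 | 1110100001 | 1 | 1
  11 | 1101000011 | 1 | 0
  12 | 1010000110 | 1 | 1
  13 | 0100001101 | 0 | 0
  14 | 1000011010 | 1 | 1
  15 | 0000110101 | 0 | 0
  16 | 0001101010 | 0 | 1
  17 | 0011010101 | 0 | 1
  18 | 0110101011 | 0 | 0
  19 | 1101010110 | 1 | 0
  20 | 1010101100 | 1 | 1
  21 | 0101011001 | 0 | 1
  22 | 1010110011 | 1 | 1
  23 | 0101100111 | 0 | 1
  24 | 1011001111 | 1 | 0
  25 | 0110011110 | 0 | 0
  26 | 1100111100 | 1 | 1
  27 | 1001111001 | 1 | 0
  28 | 0011110010 | 0 | 1
  29 | 0111100101 | 0 | 1
  30 | 1111001011 | 1 | 0
  31 | 1110010110 | 1 | 1
  32 | 1100101101 | 1 | 1
  33 | 1001011011 | 1 | 0
  34 | 0010110110 | 0 | 0
  35 | 0101101100 | 0 | 1
  36 | 1011011001 | 1 | 0
  37 | 0110110010 | 0 | 0
  38 | 1101100100 | 1 | 0
  39 | 1011001000 | 1 | 0
  40 | 0110010000 | 0 | 0
  41 | 1100100000 | 1 | 1
  42 | 1001000001 | 1 | 0
  43 | 0010000010 | 0 | 0
  44 | 0100000100 | 0 | 0
  45 | 1000001000 | 1 | 1
  46 | 0000010001 | 0 | 0
  47 | 0000100010 | 0 | 0
  48 | 0001000100 | 0 | 1
  49 | 0010001001 | 0 | 0
  50 | 0100010010 | 0 | 0
  51 | 1000100100 | 1 | 1
  52 | 0001001001 | 0 | 1
  53 | 0010010011 | 0 | 0
  54 | 0100100110 | 0 | 0
  55 | 1001001100 | 1 | 0
  56 | 0010011000 | 0 | 0
  57 | 0100110000 | 0 | 0
  58 | 1001100000 | 1 | 0
  59 | 0011000000 | 0 | 1
  60 | 0110000001 | 0 | 0
  61 | 1100000010 | 1 | 1
  62 | 1000000101 | 1 | 1
  63 | 0000001011 | 0 | 0
  64 | 0000010110 | 0 | 0
  65 | 0000101100 | 0 | 0
  66 | 0001011000 | 0 | 1
  67 | 0010110001 | 0 | 0
  68 | 0101100010 | 0 | 1
  69 | 1011000101 | 1 | 0
  70 | 0110001010 | 0 | 0
  71 | 1100010100 | 1 | 1
  72 | 1000101001 | 1 | 1
  73 | 0001010011 | 0 | 1
  74 | 0010100111 | 0 | 0
  75 | 0101001110 | 0 | 1
  76 | 1010011101 | 1 | 1
  77 | 0100111011 | 0 | 0
  78 | 1001110110 | 1 | 0
  79 | 0011101100 | 0 | 1
  80 | 0111011001 | 0 | 1
  81 | 1110110011 | 1 | 1
  82 | 1101100111 | 1 | 0
  83 | 1011001110 | 1 | 0
  84 | 0110011100 | 0 | 0
  85 | 1100111000 | 1 | 1
  86 | 1001110001 | 1 | 0
  87 | 0011100010 | 0 | 1
  88 | 0111000101 | 0 | 1
  89 | 1110001011 | 1 | 1
  90 | 1100010111 | 1 | 1
  91 | 1000101111 | 1 | 1
  92 | 0001011111 | 0 | 1
  93 | 0010111111 | 0 | 0
  94 | 0101111110 | 0 | 1
  95 | 1011111101 | 1 | 0
  96 | 0111111010 | 0 | 1
  97 | 1111110101 | 1 | 0
  98 | 1111101010 | 1 | 0
  99 | 1111010100 | 1 | 0
 100 | 1110101000 | 1 | 1
 101 | 1101010001 | 1 | 0
 102 | 1010100010 | 1 | 1
 103 | 0101000101 | 0 | 1
 104 | 1010001011 | 1 | 1
 105 | 0100010111 | 0 | 0
 106 | 1000101110 | 1 | 1
 107 | 0001011101 | 0 | 1
 108 | 0010111011 | 0 | 0
 109 | 0101110110 | 0 | 1
 110 | 1011101101 | 1 | 0
 111 | 0111011010 | 0 | 1
 112 | 1110110101 | 1 | 1
 113 | 1101101011 | 1 | 0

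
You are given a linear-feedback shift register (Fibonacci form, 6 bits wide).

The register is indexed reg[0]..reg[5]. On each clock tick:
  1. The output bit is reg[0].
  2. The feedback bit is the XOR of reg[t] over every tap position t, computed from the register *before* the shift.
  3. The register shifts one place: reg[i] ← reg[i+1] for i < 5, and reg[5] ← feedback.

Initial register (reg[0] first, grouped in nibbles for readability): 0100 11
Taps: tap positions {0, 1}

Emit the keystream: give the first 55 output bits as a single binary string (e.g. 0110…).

0100111101000111001001011011101100110101011111100000100

tick  register→output (feedback)
  0  010011→0 (1)
  1  100111→1 (1)
  2  001111→0 (0)
  3  011110→0 (1)
  4  111101→1 (0)
  5  111010→1 (0)
  6  110100→1 (0)
  7  101000→1 (1)
  8  010001→0 (1)
  9  100011→1 (1)
 10  000111→0 (0)
 11  001110→0 (0)
 12  011100→0 (1)
 13  111001→1 (0)
 14  110010→1 (0)
 15  100100→1 (1)
 16  001001→0 (0)
 17  010010→0 (1)
 18  100101→1 (1)
 19  001011→0 (0)
 20  010110→0 (1)
 21  101101→1 (1)
 22  011011→0 (1)
 23  110111→1 (0)
 24  101110→1 (1)
 25  011101→0 (1)
 26  111011→1 (0)
 27  110110→1 (0)
 28  101100→1 (1)
 29  011001→0 (1)
 30  110011→1 (0)
 31  100110→1 (1)
 32  001101→0 (0)
 33  011010→0 (1)
 34  110101→1 (0)
 35  101010→1 (1)
 36  010101→0 (1)
 37  101011→1 (1)
 38  010111→0 (1)
 39  101111→1 (1)
 40  011111→0 (1)
 41  111111→1 (0)
 42  111110→1 (0)
 43  111100→1 (0)
 44  111000→1 (0)
 45  110000→1 (0)
 46  100000→1 (1)
 47  000001→0 (0)
 48  000010→0 (0)
 49  000100→0 (0)
 50  001000→0 (0)
 51  010000→0 (1)
 52  100001→1 (1)
 53  000011→0 (0)
 54  000110→0 (0)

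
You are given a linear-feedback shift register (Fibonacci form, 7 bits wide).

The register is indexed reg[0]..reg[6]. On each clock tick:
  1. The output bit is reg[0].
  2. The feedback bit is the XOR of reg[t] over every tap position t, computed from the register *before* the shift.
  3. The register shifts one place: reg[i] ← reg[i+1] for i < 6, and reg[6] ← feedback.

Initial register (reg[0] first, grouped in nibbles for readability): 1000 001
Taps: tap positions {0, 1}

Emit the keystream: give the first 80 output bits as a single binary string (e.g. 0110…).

tick  register→output (feedback)
  0  1000001→1 (1)
  1  0000011→0 (0)
  2  0000110→0 (0)
  3  0001100→0 (0)
  4  0011000→0 (0)
  5  0110000→0 (1)
  6  1100001→1 (0)
  7  1000010→1 (1)
  8  0000101→0 (0)
  9  0001010→0 (0)
 10  0010100→0 (0)
 11  0101000→0 (1)
 12  1010001→1 (1)
 13  0100011→0 (1)
 14  1000111→1 (1)
 15  0001111→0 (0)
 16  0011110→0 (0)
 17  0111100→0 (1)
 18  1111001→1 (0)
 19  1110010→1 (0)
 20  1100100→1 (0)
 21  1001000→1 (1)
 22  0010001→0 (0)
 23  0100010→0 (1)
 24  1000101→1 (1)
 25  0001011→0 (0)
 26  0010110→0 (0)
 27  0101100→0 (1)
 28  1011001→1 (1)
 29  0110011→0 (1)
 30  1100111→1 (0)
 31  1001110→1 (1)
 32  0011101→0 (0)
 33  0111010→0 (1)
 34  1110101→1 (0)
 35  1101010→1 (0)
 36  1010100→1 (1)
 37  0101001→0 (1)
 38  1010011→1 (1)
 39  0100111→0 (1)
 40  1001111→1 (1)
 41  0011111→0 (0)
 42  0111110→0 (1)
 43  1111101→1 (0)
 44  1111010→1 (0)
 45  1110100→1 (0)
 46  1101000→1 (0)
 47  1010000→1 (1)
 48  0100001→0 (1)
 49  1000011→1 (1)
 50  0000111→0 (0)
 51  0001110→0 (0)
 52  0011100→0 (0)
 53  0111000→0 (1)
 54  1110001→1 (0)
 55  1100010→1 (0)
 56  1000100→1 (1)
 57  0001001→0 (0)
 58  0010010→0 (0)
 59  0100100→0 (1)
 60  1001001→1 (1)
 61  0010011→0 (0)
 62  0100110→0 (1)
 63  1001101→1 (1)
 64  0011011→0 (0)
 65  0110110→0 (1)
 66  1101101→1 (0)
 67  1011010→1 (1)
 68  0110101→0 (1)
 69  1101011→1 (0)
 70  1010110→1 (1)
 71  0101101→0 (1)
 72  1011011→1 (1)
 73  0110111→0 (1)
 74  1101111→1 (0)
 75  1011110→1 (1)
 76  0111101→0 (1)
 77  1111011→1 (0)
 78  1110110→1 (0)
 79  1101100→1 (0)

10000011000010100011110010001011001110101001111101000011100010010011011010110111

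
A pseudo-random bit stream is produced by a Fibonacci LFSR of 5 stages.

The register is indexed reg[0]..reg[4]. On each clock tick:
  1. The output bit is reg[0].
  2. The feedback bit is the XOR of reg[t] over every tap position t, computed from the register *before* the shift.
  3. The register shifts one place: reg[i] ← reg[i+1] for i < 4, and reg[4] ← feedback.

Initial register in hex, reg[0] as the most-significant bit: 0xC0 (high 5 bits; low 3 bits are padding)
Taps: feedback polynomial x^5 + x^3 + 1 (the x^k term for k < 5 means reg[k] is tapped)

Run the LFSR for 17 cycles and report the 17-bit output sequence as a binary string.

step | reg (before) | out | fb
   0 | 11000 | 1 | 1
   1 | 10001 | 1 | 1
   2 | 00011 | 0 | 1
   3 | 00111 | 0 | 1
   4 | 01111 | 0 | 1
   5 | 11111 | 1 | 0
   6 | 11110 | 1 | 0
   7 | 11100 | 1 | 1
   8 | 11001 | 1 | 1
   9 | 10011 | 1 | 0
  10 | 00110 | 0 | 1
  11 | 01101 | 0 | 0
  12 | 11010 | 1 | 0
  13 | 10100 | 1 | 1
  14 | 01001 | 0 | 0
  15 | 10010 | 1 | 0
  16 | 00100 | 0 | 0

11000111110011010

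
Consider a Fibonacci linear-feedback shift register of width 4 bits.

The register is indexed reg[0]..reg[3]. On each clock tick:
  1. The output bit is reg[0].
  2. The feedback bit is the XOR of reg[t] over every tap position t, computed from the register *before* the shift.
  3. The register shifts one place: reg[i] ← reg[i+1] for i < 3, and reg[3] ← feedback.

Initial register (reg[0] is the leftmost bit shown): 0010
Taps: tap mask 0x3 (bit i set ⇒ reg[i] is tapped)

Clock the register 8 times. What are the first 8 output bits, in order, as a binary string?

00100110

tick  register→output (feedback)
  0  0010→0 (0)
  1  0100→0 (1)
  2  1001→1 (1)
  3  0011→0 (0)
  4  0110→0 (1)
  5  1101→1 (0)
  6  1010→1 (1)
  7  0101→0 (1)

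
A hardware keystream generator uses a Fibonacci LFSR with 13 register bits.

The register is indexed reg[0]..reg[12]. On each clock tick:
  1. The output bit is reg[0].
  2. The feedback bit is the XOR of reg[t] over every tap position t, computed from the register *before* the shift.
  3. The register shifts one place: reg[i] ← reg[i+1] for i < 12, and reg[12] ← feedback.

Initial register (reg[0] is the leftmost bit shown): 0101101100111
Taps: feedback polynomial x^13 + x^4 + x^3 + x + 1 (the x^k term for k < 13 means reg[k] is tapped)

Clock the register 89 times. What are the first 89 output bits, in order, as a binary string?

01011011001111000011101100110001001111100100101010100001000001111101101001011000110011010

step | reg (before) | out | fb
   0 | 0101101100111 | 0 | 1
   1 | 1011011001111 | 1 | 0
   2 | 0110110011110 | 0 | 0
   3 | 1101100111100 | 1 | 0
   4 | 1011001111000 | 1 | 0
   5 | 0110011110000 | 0 | 1
   6 | 1100111100001 | 1 | 1
   7 | 1001111000011 | 1 | 1
   8 | 0011110000111 | 0 | 0
   9 | 0111100001110 | 0 | 1
  10 | 1111000011101 | 1 | 1
  11 | 1110000111011 | 1 | 0
  12 | 1100001110110 | 1 | 0
  13 | 1000011101100 | 1 | 1
  14 | 0000111011001 | 0 | 1
  15 | 0001110110011 | 0 | 0
  16 | 0011101100110 | 0 | 0
  17 | 0111011001100 | 0 | 0
  18 | 1110110011000 | 1 | 1
  19 | 1101100110001 | 1 | 0
  20 | 1011001100010 | 1 | 0
  21 | 0110011000100 | 0 | 1
  22 | 1100110001001 | 1 | 1
  23 | 1001100010011 | 1 | 1
  24 | 0011000100111 | 0 | 1
  25 | 0110001001111 | 0 | 1
  26 | 1100010011111 | 1 | 0
  27 | 1000100111110 | 1 | 0
  28 | 0001001111100 | 0 | 1
  29 | 0010011111001 | 0 | 0
  30 | 0100111110010 | 0 | 0
  31 | 1001111100100 | 1 | 1
  32 | 0011111001001 | 0 | 0
  33 | 0111110010010 | 0 | 1
  34 | 1111100100101 | 1 | 0
  35 | 1111001001010 | 1 | 1
  36 | 1110010010101 | 1 | 0
  37 | 1100100101010 | 1 | 1
  38 | 1001001010101 | 1 | 0
  39 | 0010010101010 | 0 | 0
  40 | 0100101010100 | 0 | 0
  41 | 1001010101000 | 1 | 0
  42 | 0010101010000 | 0 | 1
  43 | 0101010100001 | 0 | 0
  44 | 1010101000010 | 1 | 0
  45 | 0101010000100 | 0 | 0
  46 | 1010100001000 | 1 | 0
  47 | 0101000010000 | 0 | 0
  48 | 1010000100000 | 1 | 1
  49 | 0100001000001 | 0 | 1
  50 | 1000010000011 | 1 | 1
  51 | 0000100000111 | 0 | 1
  52 | 0001000001111 | 0 | 1
  53 | 0010000011111 | 0 | 0
  54 | 0100000111110 | 0 | 1
  55 | 1000001111101 | 1 | 1
  56 | 0000011111011 | 0 | 0
  57 | 0000111110110 | 0 | 1
  58 | 0001111101101 | 0 | 0
  59 | 0011111011010 | 0 | 0
  60 | 0111110110100 | 0 | 1
  61 | 1111101101001 | 1 | 0
  62 | 1111011010010 | 1 | 1
  63 | 1110110100101 | 1 | 1
  64 | 1101101001011 | 1 | 0
  65 | 1011010010110 | 1 | 0
  66 | 0110100101100 | 0 | 0
  67 | 1101001011000 | 1 | 1
  68 | 1010010110001 | 1 | 1
  69 | 0100101100011 | 0 | 0
  70 | 1001011000110 | 1 | 0
  71 | 0010110001100 | 0 | 1
  72 | 0101100011001 | 0 | 1
  73 | 1011000110011 | 1 | 0
  74 | 0110001100110 | 0 | 1
  75 | 1100011001101 | 1 | 0
  76 | 1000110011010 | 1 | 0
  77 | 0001100110100 | 0 | 0
  78 | 0011001101000 | 0 | 1
  79 | 0110011010001 | 0 | 1
  80 | 1100110100011 | 1 | 1
  81 | 1001101000111 | 1 | 1
  82 | 0011010001111 | 0 | 1
  83 | 0110100011111 | 0 | 0
  84 | 1101000111110 | 1 | 1
  85 | 1010001111101 | 1 | 1
  86 | 0100011111011 | 0 | 1
  87 | 1000111110111 | 1 | 0
  88 | 0001111101110 | 0 | 0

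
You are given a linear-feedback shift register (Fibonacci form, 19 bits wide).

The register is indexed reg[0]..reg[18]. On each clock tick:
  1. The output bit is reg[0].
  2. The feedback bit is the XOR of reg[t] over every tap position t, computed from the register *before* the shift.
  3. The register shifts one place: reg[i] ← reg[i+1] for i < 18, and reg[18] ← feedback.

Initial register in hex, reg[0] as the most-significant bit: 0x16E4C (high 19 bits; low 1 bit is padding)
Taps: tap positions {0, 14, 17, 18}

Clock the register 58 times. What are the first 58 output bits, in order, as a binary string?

step | reg (before) | out | fb
   0 | 0001011011100100110 | 0 | 1
   1 | 0010110111001001101 | 0 | 1
   2 | 0101101110010011011 | 0 | 1
   3 | 1011011100100110111 | 1 | 0
   4 | 0110111001001101110 | 0 | 1
   5 | 1101110010011011101 | 1 | 1
   6 | 1011100100110111011 | 1 | 0
   7 | 0111001001101110110 | 0 | 0
   8 | 1110010011011101100 | 1 | 1
   9 | 1100100110111011001 | 1 | 1
  10 | 1001001101110110011 | 1 | 0
  11 | 0010011011101100110 | 0 | 1
  12 | 0100110111011001101 | 0 | 1
  13 | 1001101110110011011 | 1 | 0
  14 | 0011011101100110110 | 0 | 0
  15 | 0110111011001101100 | 0 | 0
  16 | 1101110110011011000 | 1 | 0
  17 | 1011101100110110000 | 1 | 0
  18 | 0111011001101100000 | 0 | 0
  19 | 1110110011011000000 | 1 | 1
  20 | 1101100110110000001 | 1 | 0
  21 | 1011001101100000010 | 1 | 0
  22 | 0110011011000000100 | 0 | 0
  23 | 1100110110000001000 | 1 | 1
  24 | 1001101100000010001 | 1 | 1
  25 | 0011011000000100011 | 0 | 0
  26 | 0110110000001000110 | 0 | 1
  27 | 1101100000010001101 | 1 | 0
  28 | 1011000000100011010 | 1 | 1
  29 | 0110000001000110101 | 0 | 0
  30 | 1100000010001101010 | 1 | 0
  31 | 1000000100011010100 | 1 | 0
  32 | 0000001000110101000 | 0 | 0
  33 | 0000010001101010000 | 0 | 1
  34 | 0000100011010100001 | 0 | 1
  35 | 0001000110101000011 | 0 | 0
  36 | 0010001101010000110 | 0 | 1
  37 | 0100011010100001101 | 0 | 1
  38 | 1000110101000011011 | 1 | 0
  39 | 0001101010000110110 | 0 | 0
  40 | 0011010100001101100 | 0 | 0
  41 | 0110101000011011000 | 0 | 1
  42 | 1101010000110110001 | 1 | 1
  43 | 1010100001101100011 | 1 | 1
  44 | 0101000011011000111 | 0 | 0
  45 | 1010000110110001110 | 1 | 0
  46 | 0100001101100011100 | 0 | 1
  47 | 1000011011000111001 | 1 | 1
  48 | 0000110110001110011 | 0 | 1
  49 | 0001101100011100111 | 0 | 0
  50 | 0011011000111001110 | 0 | 1
  51 | 0110110001110011101 | 0 | 0
  52 | 1101100011100111010 | 1 | 1
  53 | 1011000111001110101 | 1 | 1
  54 | 0110001110011101011 | 0 | 0
  55 | 1100011100111010110 | 1 | 1
  56 | 1000111001110101101 | 1 | 0
  57 | 0001110011101011010 | 0 | 0

0001011011100100110111011001101100000010001101010000110110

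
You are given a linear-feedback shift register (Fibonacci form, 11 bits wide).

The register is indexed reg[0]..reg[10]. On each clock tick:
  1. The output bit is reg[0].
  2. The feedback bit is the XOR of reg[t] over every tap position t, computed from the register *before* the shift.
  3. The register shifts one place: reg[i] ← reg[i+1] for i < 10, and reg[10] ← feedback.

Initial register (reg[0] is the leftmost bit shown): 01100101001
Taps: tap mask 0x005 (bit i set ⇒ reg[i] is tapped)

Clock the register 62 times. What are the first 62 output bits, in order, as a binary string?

01100101001111100011100011011011011101101101010110110000011011

step | reg (before) | out | fb
   0 | 01100101001 | 0 | 1
   1 | 11001010011 | 1 | 1
   2 | 10010100111 | 1 | 1
   3 | 00101001111 | 0 | 1
   4 | 01010011111 | 0 | 0
   5 | 10100111110 | 1 | 0
   6 | 01001111100 | 0 | 0
   7 | 10011111000 | 1 | 1
   8 | 00111110001 | 0 | 1
   9 | 01111100011 | 0 | 1
  10 | 11111000111 | 1 | 0
  11 | 11110001110 | 1 | 0
  12 | 11100011100 | 1 | 0
  13 | 11000111000 | 1 | 1
  14 | 10001110001 | 1 | 1
  15 | 00011100011 | 0 | 0
  16 | 00111000110 | 0 | 1
  17 | 01110001101 | 0 | 1
  18 | 11100011011 | 1 | 0
  19 | 11000110110 | 1 | 1
  20 | 10001101101 | 1 | 1
  21 | 00011011011 | 0 | 0
  22 | 00110110110 | 0 | 1
  23 | 01101101101 | 0 | 1
  24 | 11011011011 | 1 | 1
  25 | 10110110111 | 1 | 0
  26 | 01101101110 | 0 | 1
  27 | 11011011101 | 1 | 1
  28 | 10110111011 | 1 | 0
  29 | 01101110110 | 0 | 1
  30 | 11011101101 | 1 | 1
  31 | 10111011011 | 1 | 0
  32 | 01110110110 | 0 | 1
  33 | 11101101101 | 1 | 0
  34 | 11011011010 | 1 | 1
  35 | 10110110101 | 1 | 0
  36 | 01101101010 | 0 | 1
  37 | 11011010101 | 1 | 1
  38 | 10110101011 | 1 | 0
  39 | 01101010110 | 0 | 1
  40 | 11010101101 | 1 | 1
  41 | 10101011011 | 1 | 0
  42 | 01010110110 | 0 | 0
  43 | 10101101100 | 1 | 0
  44 | 01011011000 | 0 | 0
  45 | 10110110000 | 1 | 0
  46 | 01101100000 | 0 | 1
  47 | 11011000001 | 1 | 1
  48 | 10110000011 | 1 | 0
  49 | 01100000110 | 0 | 1
  50 | 11000001101 | 1 | 1
  51 | 10000011011 | 1 | 1
  52 | 00000110111 | 0 | 0
  53 | 00001101110 | 0 | 0
  54 | 00011011100 | 0 | 0
  55 | 00110111000 | 0 | 1
  56 | 01101110001 | 0 | 1
  57 | 11011100011 | 1 | 1
  58 | 10111000111 | 1 | 0
  59 | 01110001110 | 0 | 1
  60 | 11100011101 | 1 | 0
  61 | 11000111010 | 1 | 1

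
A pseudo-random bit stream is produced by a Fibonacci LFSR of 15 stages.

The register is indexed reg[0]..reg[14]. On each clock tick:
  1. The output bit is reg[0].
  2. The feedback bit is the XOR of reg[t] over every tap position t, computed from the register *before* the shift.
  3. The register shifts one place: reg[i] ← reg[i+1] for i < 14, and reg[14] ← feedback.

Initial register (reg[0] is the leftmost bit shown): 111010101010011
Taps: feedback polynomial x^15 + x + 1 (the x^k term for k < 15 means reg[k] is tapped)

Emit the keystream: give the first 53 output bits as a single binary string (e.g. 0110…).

k : reg_k → out_k, fb_k
0: 111010101010011 → 1, fb=0
1: 110101010100110 → 1, fb=0
2: 101010101001100 → 1, fb=1
3: 010101010011001 → 0, fb=1
4: 101010100110011 → 1, fb=1
5: 010101001100111 → 0, fb=1
6: 101010011001111 → 1, fb=1
7: 010100110011111 → 0, fb=1
8: 101001100111111 → 1, fb=1
9: 010011001111111 → 0, fb=1
10: 100110011111111 → 1, fb=1
11: 001100111111111 → 0, fb=0
12: 011001111111110 → 0, fb=1
13: 110011111111101 → 1, fb=0
14: 100111111111010 → 1, fb=1
15: 001111111110101 → 0, fb=0
16: 011111111101010 → 0, fb=1
17: 111111111010101 → 1, fb=0
18: 111111110101010 → 1, fb=0
19: 111111101010100 → 1, fb=0
20: 111111010101000 → 1, fb=0
21: 111110101010000 → 1, fb=0
22: 111101010100000 → 1, fb=0
23: 111010101000000 → 1, fb=0
24: 110101010000000 → 1, fb=0
25: 101010100000000 → 1, fb=1
26: 010101000000001 → 0, fb=1
27: 101010000000011 → 1, fb=1
28: 010100000000111 → 0, fb=1
29: 101000000001111 → 1, fb=1
30: 010000000011111 → 0, fb=1
31: 100000000111111 → 1, fb=1
32: 000000001111111 → 0, fb=0
33: 000000011111110 → 0, fb=0
34: 000000111111100 → 0, fb=0
35: 000001111111000 → 0, fb=0
36: 000011111110000 → 0, fb=0
37: 000111111100000 → 0, fb=0
38: 001111111000000 → 0, fb=0
39: 011111110000000 → 0, fb=1
40: 111111100000001 → 1, fb=0
41: 111111000000010 → 1, fb=0
42: 111110000000100 → 1, fb=0
43: 111100000001000 → 1, fb=0
44: 111000000010000 → 1, fb=0
45: 110000000100000 → 1, fb=0
46: 100000001000000 → 1, fb=1
47: 000000010000001 → 0, fb=0
48: 000000100000010 → 0, fb=0
49: 000001000000100 → 0, fb=0
50: 000010000001000 → 0, fb=0
51: 000100000010000 → 0, fb=0
52: 001000000100000 → 0, fb=0

11101010101001100111111111010101000000001111111000000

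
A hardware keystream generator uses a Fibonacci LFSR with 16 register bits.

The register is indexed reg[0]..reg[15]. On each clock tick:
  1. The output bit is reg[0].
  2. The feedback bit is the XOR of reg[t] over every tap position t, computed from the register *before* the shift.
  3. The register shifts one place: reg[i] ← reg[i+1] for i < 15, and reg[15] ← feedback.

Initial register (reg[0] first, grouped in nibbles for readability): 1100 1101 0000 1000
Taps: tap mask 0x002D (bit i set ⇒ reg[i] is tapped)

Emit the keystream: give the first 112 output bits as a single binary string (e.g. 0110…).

step | reg (before) | out | fb
   0 | 1100110100001000 | 1 | 0
   1 | 1001101000010000 | 1 | 0
   2 | 0011010000100000 | 0 | 1
   3 | 0110100001000001 | 0 | 1
   4 | 1101000010000011 | 1 | 0
   5 | 1010000100000110 | 1 | 0
   6 | 0100001000001100 | 0 | 0
   7 | 1000010000011000 | 1 | 0
   8 | 0000100000110000 | 0 | 0
   9 | 0001000001100000 | 0 | 1
  10 | 0010000011000001 | 0 | 1
  11 | 0100000110000011 | 0 | 0
  12 | 1000001100000110 | 1 | 1
  13 | 0000011000001101 | 0 | 1
  14 | 0000110000011011 | 0 | 1
  15 | 0001100000110111 | 0 | 1
  16 | 0011000001101111 | 0 | 0
  17 | 0110000011011110 | 0 | 1
  18 | 1100000110111101 | 1 | 1
  19 | 1000001101111011 | 1 | 1
  20 | 0000011011110111 | 0 | 1
  21 | 0000110111101111 | 0 | 1
  22 | 0001101111011111 | 0 | 1
  23 | 0011011110111111 | 0 | 1
  24 | 0110111101111111 | 0 | 0
  25 | 1101111011111110 | 1 | 1
  26 | 1011110111111101 | 1 | 0
  27 | 0111101111111010 | 0 | 0
  28 | 1111011111110100 | 1 | 0
  29 | 1110111111101000 | 1 | 1
  30 | 1101111111010001 | 1 | 1
  31 | 1011111110100011 | 1 | 0
  32 | 0111111101000110 | 0 | 1
  33 | 1111111010001101 | 1 | 0
  34 | 1111110100011010 | 1 | 0
  35 | 1111101000110100 | 1 | 1
  36 | 1111010001101001 | 1 | 0
  37 | 1110100011010010 | 1 | 0
  38 | 1101000110100100 | 1 | 0
  39 | 1010001101001000 | 1 | 0
  40 | 0100011010010000 | 0 | 1
  41 | 1000110100100001 | 1 | 0
  42 | 0001101001000010 | 0 | 1
  43 | 0011010010000101 | 0 | 1
  44 | 0110100100001011 | 0 | 1
  45 | 1101001000010111 | 1 | 0
  46 | 1010010000101110 | 1 | 1
  47 | 0100100001011101 | 0 | 0
  48 | 1001000010111010 | 1 | 0
  49 | 0010000101110100 | 0 | 1
  50 | 0100001011101001 | 0 | 0
  51 | 1000010111010010 | 1 | 0
  52 | 0000101110100100 | 0 | 0
  53 | 0001011101001000 | 0 | 0
  54 | 0010111010010000 | 0 | 0
  55 | 0101110100100000 | 0 | 0
  56 | 1011101001000000 | 1 | 1
  57 | 0111010010000001 | 0 | 1
  58 | 1110100100000011 | 1 | 0
  59 | 1101001000000110 | 1 | 0
  60 | 1010010000001100 | 1 | 1
  61 | 0100100000011001 | 0 | 0
  62 | 1001000000110010 | 1 | 0
  63 | 0010000001100100 | 0 | 1
  64 | 0100000011001001 | 0 | 0
  65 | 1000000110010010 | 1 | 1
  66 | 0000001100100101 | 0 | 0
  67 | 0000011001001010 | 0 | 1
  68 | 0000110010010101 | 0 | 1
  69 | 0001100100101011 | 0 | 1
  70 | 0011001001010111 | 0 | 0
  71 | 0110010010101110 | 0 | 0
  72 | 1100100101011100 | 1 | 1
  73 | 1001001010111001 | 1 | 0
  74 | 0010010101110010 | 0 | 0
  75 | 0100101011100100 | 0 | 0
  76 | 1001010111001000 | 1 | 1
  77 | 0010101110010001 | 0 | 1
  78 | 0101011100100011 | 0 | 0
  79 | 1010111001000110 | 1 | 1
  80 | 0101110010001101 | 0 | 0
  81 | 1011100100011010 | 1 | 1
  82 | 0111001000110101 | 0 | 0
  83 | 1110010001101010 | 1 | 1
  84 | 1100100011010101 | 1 | 1
  85 | 1001000110101011 | 1 | 0
  86 | 0010001101010110 | 0 | 1
  87 | 0100011010101101 | 0 | 1
  88 | 1000110101011011 | 1 | 0
  89 | 0001101010110110 | 0 | 1
  90 | 0011010101101101 | 0 | 1
  91 | 0110101011011011 | 0 | 1
  92 | 1101010110110111 | 1 | 1
  93 | 1010101101101111 | 1 | 0
  94 | 0101011011011110 | 0 | 0
  95 | 1010110110111100 | 1 | 1
  96 | 0101101101111001 | 0 | 1
  97 | 1011011011110011 | 1 | 0
  98 | 0110110111100110 | 0 | 0
  99 | 1101101111001100 | 1 | 0
 100 | 1011011110011000 | 1 | 0
 101 | 0110111100110000 | 0 | 0
 102 | 1101111001100000 | 1 | 1
 103 | 1011110011000001 | 1 | 0
 104 | 0111100110000010 | 0 | 0
 105 | 1111001100000100 | 1 | 1
 106 | 1110011000001001 | 1 | 1
 107 | 1100110000010011 | 1 | 0
 108 | 1001100000100110 | 1 | 0
 109 | 0011000001001100 | 0 | 0
 110 | 0110000010011000 | 0 | 1
 111 | 1100000100110001 | 1 | 1

1100110100001000001100000110111101111111010001101001000010111010010000001100100101011100100011010101101101111001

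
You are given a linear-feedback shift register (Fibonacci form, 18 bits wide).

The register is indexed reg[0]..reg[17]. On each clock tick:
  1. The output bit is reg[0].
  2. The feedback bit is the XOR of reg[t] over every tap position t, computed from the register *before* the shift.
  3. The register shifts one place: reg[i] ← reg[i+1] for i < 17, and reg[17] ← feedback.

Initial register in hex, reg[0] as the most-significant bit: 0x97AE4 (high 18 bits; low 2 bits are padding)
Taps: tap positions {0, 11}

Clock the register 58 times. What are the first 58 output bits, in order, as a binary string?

1001011110101110011110010001100110101101000111000101001111

tick  register→output (feedback)
  0  100101111010111001→1 (1)
  1  001011110101110011→0 (1)
  2  010111101011100111→0 (1)
  3  101111010111001111→1 (0)
  4  011110101110011110→0 (0)
  5  111101011100111100→1 (1)
  6  111010111001111001→1 (0)
  7  110101110011110010→1 (0)
  8  101011100111100100→1 (0)
  9  010111001111001000→0 (1)
 10  101110011110010001→1 (1)
 11  011100111100100011→0 (0)
 12  111001111001000110→1 (0)
 13  110011110010001100→1 (1)
 14  100111100100011001→1 (1)
 15  001111001000110011→0 (0)
 16  011110010001100110→0 (1)
 17  111100100011001101→1 (0)
 18  111001000110011010→1 (1)
 19  110010001100110101→1 (1)
 20  100100011001101011→1 (0)
 21  001000110011010110→0 (1)
 22  010001100110101101→0 (0)
 23  100011001101011010→1 (0)
 24  000110011010110100→0 (0)
 25  001100110101101000→0 (1)
 26  011001101011010001→0 (1)
 27  110011010110100011→1 (1)
 28  100110101101000111→1 (0)
 29  001101011010001110→0 (0)
 30  011010110100011100→0 (0)
 31  110101101000111000→1 (1)
 32  101011010001110001→1 (0)
 33  010110100011100010→0 (1)
 34  101101000111000101→1 (0)
 35  011010001110001010→0 (0)
 36  110100011100010100→1 (1)
 37  101000111000101001→1 (1)
 38  010001110001010011→0 (1)
 39  100011100010100111→1 (1)
 40  000111000101001111→0 (1)
 41  001110001010011111→0 (0)
 42  011100010100111110→0 (0)
 43  111000101001111100→1 (0)
 44  110001010011111000→1 (0)
 45  100010100111110000→1 (0)
 46  000101001111100000→0 (1)
 47  001010011111000001→0 (1)
 48  010100111110000011→0 (0)
 49  101001111100000110→1 (1)
 50  010011111000001101→0 (0)
 51  100111110000011010→1 (1)
 52  001111100000110101→0 (0)
 53  011111000001101010→0 (1)
 54  111110000011010101→1 (0)
 55  111100000110101010→1 (1)
 56  111000001101010101→1 (0)
 57  110000011010101010→1 (1)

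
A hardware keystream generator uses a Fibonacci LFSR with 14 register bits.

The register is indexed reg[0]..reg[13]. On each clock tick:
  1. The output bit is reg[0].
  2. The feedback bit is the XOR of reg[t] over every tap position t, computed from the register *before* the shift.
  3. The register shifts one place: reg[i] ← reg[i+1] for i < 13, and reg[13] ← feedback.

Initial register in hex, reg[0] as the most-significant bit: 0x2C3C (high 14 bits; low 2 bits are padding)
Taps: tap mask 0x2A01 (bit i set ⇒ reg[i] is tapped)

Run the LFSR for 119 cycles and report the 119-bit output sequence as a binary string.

step | reg (before) | out | fb
   0 | 00101100001111 | 0 | 0
   1 | 01011000011110 | 0 | 0
   2 | 10110000111100 | 1 | 1
   3 | 01100001111001 | 0 | 0
   4 | 11000011110010 | 1 | 0
   5 | 10000111100100 | 1 | 0
   6 | 00001111001000 | 0 | 0
   7 | 00011110010000 | 0 | 1
   8 | 00111100100001 | 0 | 1
   9 | 01111001000011 | 0 | 1
  10 | 11110010000111 | 1 | 1
  11 | 11100100001111 | 1 | 1
  12 | 11001000011111 | 1 | 0
  13 | 10010000111110 | 1 | 1
  14 | 00100001111101 | 0 | 1
  15 | 01000011111011 | 0 | 0
  16 | 10000111110110 | 1 | 1
  17 | 00001111101101 | 0 | 0
  18 | 00011111011010 | 0 | 1
  19 | 00111110110101 | 0 | 1
  20 | 01111101101011 | 0 | 1
  21 | 11111011010111 | 1 | 0
  22 | 11110110101110 | 1 | 0
  23 | 11101101011100 | 1 | 1
  24 | 11011010111001 | 1 | 1
  25 | 10110101110011 | 1 | 1
  26 | 01101011100111 | 0 | 0
  27 | 11010111001110 | 1 | 0
  28 | 10101110011100 | 1 | 1
  29 | 01011100111001 | 0 | 0
  30 | 10111001110010 | 1 | 0
  31 | 01110011100100 | 0 | 1
  32 | 11100111001001 | 1 | 0
  33 | 11001110010010 | 1 | 0
  34 | 10011100100100 | 1 | 0
  35 | 00111001001000 | 0 | 0
  36 | 01110010010000 | 0 | 1
  37 | 11100100100001 | 1 | 0
  38 | 11001001000010 | 1 | 1
  39 | 10010010000101 | 1 | 1
  40 | 00100100001011 | 0 | 1
  41 | 01001000010111 | 0 | 1
  42 | 10010000101111 | 1 | 1
  43 | 00100001011111 | 0 | 1
  44 | 01000010111111 | 0 | 1
  45 | 10000101111111 | 1 | 0
  46 | 00001011111110 | 0 | 0
  47 | 00010111111100 | 0 | 0
  48 | 00101111111000 | 0 | 1
  49 | 01011111110001 | 0 | 0
  50 | 10111111100010 | 1 | 1
  51 | 01111111000101 | 0 | 0
  52 | 11111110001010 | 1 | 1
  53 | 11111100010101 | 1 | 0
  54 | 11111000101010 | 1 | 1
  55 | 11110001010101 | 1 | 0
  56 | 11100010101010 | 1 | 1
  57 | 11000101010101 | 1 | 0
  58 | 10001010101010 | 1 | 1
  59 | 00010101010101 | 0 | 1
  60 | 00101010101011 | 0 | 1
  61 | 01010101010111 | 0 | 1
  62 | 10101010101111 | 1 | 1
  63 | 01010101011111 | 0 | 1
  64 | 10101010111111 | 1 | 0
  65 | 01010101111110 | 0 | 0
  66 | 10101011111100 | 1 | 1
  67 | 01010111111001 | 0 | 0
  68 | 10101111110010 | 1 | 0
  69 | 01011111100100 | 0 | 1
  70 | 10111111001001 | 1 | 0
  71 | 01111110010010 | 0 | 1
  72 | 11111100100101 | 1 | 1
  73 | 11111001001011 | 1 | 0
  74 | 11110010010110 | 1 | 1
  75 | 11100100101101 | 1 | 1
  76 | 11001001011011 | 1 | 1
  77 | 10010010110111 | 1 | 0
  78 | 00100101101110 | 0 | 1
  79 | 01001011011101 | 0 | 1
  80 | 10010110111011 | 1 | 1
  81 | 00101101110111 | 0 | 1
  82 | 01011011101111 | 0 | 0
  83 | 10110111011110 | 1 | 1
  84 | 01101110111101 | 0 | 1
  85 | 11011101111011 | 1 | 1
  86 | 10111011110111 | 1 | 0
  87 | 01110111101110 | 0 | 1
  88 | 11101111011101 | 1 | 0
  89 | 11011110111010 | 1 | 0
  90 | 10111101110100 | 1 | 1
  91 | 01111011101001 | 0 | 1
  92 | 11110111010011 | 1 | 1
  93 | 11101110100111 | 1 | 1
  94 | 11011101001111 | 1 | 1
  95 | 10111010011111 | 1 | 0
  96 | 01110100111110 | 0 | 0
  97 | 11101001111100 | 1 | 1
  98 | 11010011111001 | 1 | 1
  99 | 10100111110011 | 1 | 1
 100 | 01001111100111 | 0 | 0
 101 | 10011111001110 | 1 | 0
 102 | 00111110011100 | 0 | 0
 103 | 01111100111000 | 0 | 1
 104 | 11111001110001 | 1 | 1
 105 | 11110011100011 | 1 | 0
 106 | 11100111000110 | 1 | 0
 107 | 11001110001100 | 1 | 0
 108 | 10011100011000 | 1 | 0
 109 | 00111000110000 | 0 | 1
 110 | 01110001100001 | 0 | 1
 111 | 11100011000011 | 1 | 0
 112 | 11000110000110 | 1 | 0
 113 | 10001100001100 | 1 | 0
 114 | 00011000011000 | 0 | 1
 115 | 00110000110001 | 0 | 0
 116 | 01100001100010 | 0 | 0
 117 | 11000011000100 | 1 | 0
 118 | 10000110001000 | 1 | 1

00101100001111001000011111011010111001110010010000101111111000101010101011111100100101101110111101110100111110011100011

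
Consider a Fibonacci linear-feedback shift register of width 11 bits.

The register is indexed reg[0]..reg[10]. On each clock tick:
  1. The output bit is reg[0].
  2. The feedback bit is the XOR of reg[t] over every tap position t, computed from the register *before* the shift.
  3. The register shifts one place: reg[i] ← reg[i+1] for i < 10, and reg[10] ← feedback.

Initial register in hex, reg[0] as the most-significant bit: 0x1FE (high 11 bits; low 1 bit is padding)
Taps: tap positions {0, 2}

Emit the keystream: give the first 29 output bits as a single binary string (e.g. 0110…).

step | reg (before) | out | fb
   0 | 00011111111 | 0 | 0
   1 | 00111111110 | 0 | 1
   2 | 01111111101 | 0 | 1
   3 | 11111111011 | 1 | 0
   4 | 11111110110 | 1 | 0
   5 | 11111101100 | 1 | 0
   6 | 11111011000 | 1 | 0
   7 | 11110110000 | 1 | 0
   8 | 11101100000 | 1 | 0
   9 | 11011000000 | 1 | 1
  10 | 10110000001 | 1 | 0
  11 | 01100000010 | 0 | 1
  12 | 11000000101 | 1 | 1
  13 | 10000001011 | 1 | 1
  14 | 00000010111 | 0 | 0
  15 | 00000101110 | 0 | 0
  16 | 00001011100 | 0 | 0
  17 | 00010111000 | 0 | 0
  18 | 00101110000 | 0 | 1
  19 | 01011100001 | 0 | 0
  20 | 10111000010 | 1 | 0
  21 | 01110000100 | 0 | 1
  22 | 11100001001 | 1 | 0
  23 | 11000010010 | 1 | 1
  24 | 10000100101 | 1 | 1
  25 | 00001001011 | 0 | 0
  26 | 00010010110 | 0 | 0
  27 | 00100101100 | 0 | 1
  28 | 01001011001 | 0 | 0

00011111111011000000101110000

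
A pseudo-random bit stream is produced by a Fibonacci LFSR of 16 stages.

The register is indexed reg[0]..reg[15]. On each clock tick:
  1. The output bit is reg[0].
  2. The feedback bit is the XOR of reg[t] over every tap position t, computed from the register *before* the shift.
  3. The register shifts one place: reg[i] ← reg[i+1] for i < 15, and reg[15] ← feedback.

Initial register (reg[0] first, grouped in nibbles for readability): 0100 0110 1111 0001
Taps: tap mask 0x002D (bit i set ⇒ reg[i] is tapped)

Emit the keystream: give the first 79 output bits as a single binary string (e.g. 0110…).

k : reg_k → out_k, fb_k
0: 0100011011110001 → 0, fb=1
1: 1000110111100011 → 1, fb=0
2: 0001101111000110 → 0, fb=1
3: 0011011110001101 → 0, fb=1
4: 0110111100011011 → 0, fb=0
5: 1101111000110110 → 1, fb=1
6: 1011110001101101 → 1, fb=0
7: 0111100011011010 → 0, fb=0
8: 1111000110110100 → 1, fb=1
9: 1110001101101001 → 1, fb=0
10: 1100011011010010 → 1, fb=0
11: 1000110110100100 → 1, fb=0
12: 0001101101001000 → 0, fb=1
13: 0011011010010001 → 0, fb=1
14: 0110110100100011 → 0, fb=0
15: 1101101001000110 → 1, fb=0
16: 1011010010001100 → 1, fb=0
17: 0110100100011000 → 0, fb=1
18: 1101001000110001 → 1, fb=0
19: 1010010001100010 → 1, fb=1
20: 0100100011000101 → 0, fb=0
21: 1001000110001010 → 1, fb=0
22: 0010001100010100 → 0, fb=1
23: 0100011000101001 → 0, fb=1
24: 1000110001010011 → 1, fb=0
25: 0001100010100110 → 0, fb=1
26: 0011000101001101 → 0, fb=0
27: 0110001010011010 → 0, fb=1
28: 1100010100110101 → 1, fb=0
29: 1000101001101010 → 1, fb=1
30: 0001010011010101 → 0, fb=0
31: 0010100110101010 → 0, fb=1
32: 0101001101010101 → 0, fb=1
33: 1010011010101011 → 1, fb=1
34: 0100110101010111 → 0, fb=1
35: 1001101010101111 → 1, fb=0
36: 0011010101011110 → 0, fb=1
37: 0110101010111101 → 0, fb=1
38: 1101010101111011 → 1, fb=1
39: 1010101011110111 → 1, fb=0
40: 0101010111101110 → 0, fb=0
41: 1010101111011100 → 1, fb=0
42: 0101011110111000 → 0, fb=0
43: 1010111101110000 → 1, fb=1
44: 0101111011100001 → 0, fb=0
45: 1011110111000010 → 1, fb=0
46: 0111101110000100 → 0, fb=0
47: 1111011100001000 → 1, fb=0
48: 1110111000010000 → 1, fb=1
49: 1101110000100001 → 1, fb=1
50: 1011100001000011 → 1, fb=1
51: 0111000010000111 → 0, fb=0
52: 1110000100001110 → 1, fb=0
53: 1100001000011100 → 1, fb=1
54: 1000010000111001 → 1, fb=0
55: 0000100001110010 → 0, fb=0
56: 0001000011100100 → 0, fb=1
57: 0010000111001001 → 0, fb=1
58: 0100001110010011 → 0, fb=0
59: 1000011100100110 → 1, fb=0
60: 0000111001001100 → 0, fb=1
61: 0001110010011001 → 0, fb=0
62: 0011100100110010 → 0, fb=0
63: 0111001001100100 → 0, fb=0
64: 1110010011001000 → 1, fb=1
65: 1100100110010001 → 1, fb=1
66: 1001001100100011 → 1, fb=0
67: 0010011001000110 → 0, fb=0
68: 0100110010001100 → 0, fb=1
69: 1001100100011001 → 1, fb=0
70: 0011001000110010 → 0, fb=0
71: 0110010001100100 → 0, fb=0
72: 1100100011001000 → 1, fb=1
73: 1001000110010001 → 1, fb=0
74: 0010001100100010 → 0, fb=1
75: 0100011001000101 → 0, fb=1
76: 1000110010001011 → 1, fb=0
77: 0001100100010110 → 0, fb=1
78: 0011001000101101 → 0, fb=0

0100011011110001101101001000110001010011010101011110111000010000111001001100100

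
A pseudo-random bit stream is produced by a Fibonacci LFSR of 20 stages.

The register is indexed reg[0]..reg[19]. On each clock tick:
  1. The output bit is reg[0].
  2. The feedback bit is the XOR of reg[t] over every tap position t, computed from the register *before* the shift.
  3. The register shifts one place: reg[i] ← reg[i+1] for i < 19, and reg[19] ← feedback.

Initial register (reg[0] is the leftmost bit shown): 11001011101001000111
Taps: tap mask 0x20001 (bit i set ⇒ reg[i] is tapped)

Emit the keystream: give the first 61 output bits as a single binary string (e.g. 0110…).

1100101110100100011100101110011010010101100111011101001100111

k : reg_k → out_k, fb_k
0: 11001011101001000111 → 1, fb=0
1: 10010111010010001110 → 1, fb=0
2: 00101110100100011100 → 0, fb=1
3: 01011101001000111001 → 0, fb=0
4: 10111010010001110010 → 1, fb=1
5: 01110100100011100101 → 0, fb=1
6: 11101001000111001011 → 1, fb=1
7: 11010010001110010111 → 1, fb=0
8: 10100100011100101110 → 1, fb=0
9: 01001000111001011100 → 0, fb=1
10: 10010001110010111001 → 1, fb=1
11: 00100011100101110011 → 0, fb=0
12: 01000111001011100110 → 0, fb=1
13: 10001110010111001101 → 1, fb=0
14: 00011100101110011010 → 0, fb=0
15: 00111001011100110100 → 0, fb=1
16: 01110010111001101001 → 0, fb=0
17: 11100101110011010010 → 1, fb=1
18: 11001011100110100101 → 1, fb=0
19: 10010111001101001010 → 1, fb=1
20: 00101110011010010101 → 0, fb=1
21: 01011100110100101011 → 0, fb=0
22: 10111001101001010110 → 1, fb=0
23: 01110011010010101100 → 0, fb=1
24: 11100110100101011001 → 1, fb=1
25: 11001101001010110011 → 1, fb=1
26: 10011010010101100111 → 1, fb=0
27: 00110100101011001110 → 0, fb=1
28: 01101001010110011101 → 0, fb=1
29: 11010010101100111011 → 1, fb=1
30: 10100101011001110111 → 1, fb=0
31: 01001010110011101110 → 0, fb=1
32: 10010101100111011101 → 1, fb=0
33: 00101011001110111010 → 0, fb=0
34: 01010110011101110100 → 0, fb=1
35: 10101100111011101001 → 1, fb=1
36: 01011001110111010011 → 0, fb=0
37: 10110011101110100110 → 1, fb=0
38: 01100111011101001100 → 0, fb=1
39: 11001110111010011001 → 1, fb=1
40: 10011101110100110011 → 1, fb=1
41: 00111011101001100111 → 0, fb=1
42: 01110111010011001111 → 0, fb=1
43: 11101110100110011111 → 1, fb=0
44: 11011101001100111110 → 1, fb=0
45: 10111010011001111100 → 1, fb=0
46: 01110100110011111000 → 0, fb=0
47: 11101001100111110000 → 1, fb=1
48: 11010011001111100001 → 1, fb=1
49: 10100110011111000011 → 1, fb=1
50: 01001100111110000111 → 0, fb=1
51: 10011001111100001111 → 1, fb=0
52: 00110011111000011110 → 0, fb=1
53: 01100111110000111101 → 0, fb=1
54: 11001111100001111011 → 1, fb=1
55: 10011111000011110111 → 1, fb=0
56: 00111110000111101110 → 0, fb=1
57: 01111100001111011101 → 0, fb=1
58: 11111000011110111011 → 1, fb=1
59: 11110000111101110111 → 1, fb=0
60: 11100001111011101110 → 1, fb=0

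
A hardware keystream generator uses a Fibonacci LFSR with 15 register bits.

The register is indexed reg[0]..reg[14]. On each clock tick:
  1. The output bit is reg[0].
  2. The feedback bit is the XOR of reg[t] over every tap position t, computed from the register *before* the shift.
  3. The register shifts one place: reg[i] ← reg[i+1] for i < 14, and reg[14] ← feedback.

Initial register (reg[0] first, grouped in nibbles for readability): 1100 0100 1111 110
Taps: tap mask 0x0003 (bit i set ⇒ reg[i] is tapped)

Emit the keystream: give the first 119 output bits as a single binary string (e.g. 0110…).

11000100111111001001101000001011010111000011101111001000100110001011001101010011101010111110100111111000011101000001000

tick  register→output (feedback)
  0  110001001111110→1 (0)
  1  100010011111100→1 (1)
  2  000100111111001→0 (0)
  3  001001111110010→0 (0)
  4  010011111100100→0 (1)
  5  100111111001001→1 (1)
  6  001111110010011→0 (0)
  7  011111100100110→0 (1)
  8  111111001001101→1 (0)
  9  111110010011010→1 (0)
 10  111100100110100→1 (0)
 11  111001001101000→1 (0)
 12  110010011010000→1 (0)
 13  100100110100000→1 (1)
 14  001001101000001→0 (0)
 15  010011010000010→0 (1)
 16  100110100000101→1 (1)
 17  001101000001011→0 (0)
 18  011010000010110→0 (1)
 19  110100000101101→1 (0)
 20  101000001011010→1 (1)
 21  010000010110101→0 (1)
 22  100000101101011→1 (1)
 23  000001011010111→0 (0)
 24  000010110101110→0 (0)
 25  000101101011100→0 (0)
 26  001011010111000→0 (0)
 27  010110101110000→0 (1)
 28  101101011100001→1 (1)
 29  011010111000011→0 (1)
 30  110101110000111→1 (0)
 31  101011100001110→1 (1)
 32  010111000011101→0 (1)
 33  101110000111011→1 (1)
 34  011100001110111→0 (1)
 35  111000011101111→1 (0)
 36  110000111011110→1 (0)
 37  100001110111100→1 (1)
 38  000011101111001→0 (0)
 39  000111011110010→0 (0)
 40  001110111100100→0 (0)
 41  011101111001000→0 (1)
 42  111011110010001→1 (0)
 43  110111100100010→1 (0)
 44  101111001000100→1 (1)
 45  011110010001001→0 (1)
 46  111100100010011→1 (0)
 47  111001000100110→1 (0)
 48  110010001001100→1 (0)
 49  100100010011000→1 (1)
 50  001000100110001→0 (0)
 51  010001001100010→0 (1)
 52  100010011000101→1 (1)
 53  000100110001011→0 (0)
 54  001001100010110→0 (0)
 55  010011000101100→0 (1)
 56  100110001011001→1 (1)
 57  001100010110011→0 (0)
 58  011000101100110→0 (1)
 59  110001011001101→1 (0)
 60  100010110011010→1 (1)
 61  000101100110101→0 (0)
 62  001011001101010→0 (0)
 63  010110011010100→0 (1)
 64  101100110101001→1 (1)
 65  011001101010011→0 (1)
 66  110011010100111→1 (0)
 67  100110101001110→1 (1)
 68  001101010011101→0 (0)
 69  011010100111010→0 (1)
 70  110101001110101→1 (0)
 71  101010011101010→1 (1)
 72  010100111010101→0 (1)
 73  101001110101011→1 (1)
 74  010011101010111→0 (1)
 75  100111010101111→1 (1)
 76  001110101011111→0 (0)
 77  011101010111110→0 (1)
 78  111010101111101→1 (0)
 79  110101011111010→1 (0)
 80  101010111110100→1 (1)
 81  010101111101001→0 (1)
 82  101011111010011→1 (1)
 83  010111110100111→0 (1)
 84  101111101001111→1 (1)
 85  011111010011111→0 (1)
 86  111110100111111→1 (0)
 87  111101001111110→1 (0)
 88  111010011111100→1 (0)
 89  110100111111000→1 (0)
 90  101001111110000→1 (1)
 91  010011111100001→0 (1)
 92  100111111000011→1 (1)
 93  001111110000111→0 (0)
 94  011111100001110→0 (1)
 95  111111000011101→1 (0)
 96  111110000111010→1 (0)
 97  111100001110100→1 (0)
 98  111000011101000→1 (0)
 99  110000111010000→1 (0)
100  100001110100000→1 (1)
101  000011101000001→0 (0)
102  000111010000010→0 (0)
103  001110100000100→0 (0)
104  011101000001000→0 (1)
105  111010000010001→1 (0)
106  110100000100010→1 (0)
107  101000001000100→1 (1)
108  010000010001001→0 (1)
109  100000100010011→1 (1)
110  000001000100111→0 (0)
111  000010001001110→0 (0)
112  000100010011100→0 (0)
113  001000100111000→0 (0)
114  010001001110000→0 (1)
115  100010011100001→1 (1)
116  000100111000011→0 (0)
117  001001110000110→0 (0)
118  010011100001100→0 (1)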